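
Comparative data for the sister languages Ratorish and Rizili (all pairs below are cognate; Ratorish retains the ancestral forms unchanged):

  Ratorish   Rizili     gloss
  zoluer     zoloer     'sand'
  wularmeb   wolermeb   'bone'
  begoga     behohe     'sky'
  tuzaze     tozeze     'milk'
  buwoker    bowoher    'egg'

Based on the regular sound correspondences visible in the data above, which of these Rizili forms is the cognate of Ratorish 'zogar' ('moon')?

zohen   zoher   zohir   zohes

begoga ~ behohe — Ratorish g corresponds to Rizili h between vowels (before a back vowel).
wularmeb ~ wolermeb — Ratorish a corresponds to Rizili e after a consonant, before r.
Applying these to Ratorish 'zogar':
  zogar → zohar   (g→h between vowels (before a back vowel))
  zohar → zoher   (a→e after a consonant, before r)
So the Rizili cognate is 'zoher'.

zoher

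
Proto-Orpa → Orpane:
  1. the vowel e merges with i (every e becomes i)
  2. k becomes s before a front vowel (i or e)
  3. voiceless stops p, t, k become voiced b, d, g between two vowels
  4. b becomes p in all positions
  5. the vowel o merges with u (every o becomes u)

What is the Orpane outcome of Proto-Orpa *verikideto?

virisididu

Orpane: *verikideto
  verikideto → virikidito   [vowel merger]
  virikidito → virisidito   [palatalisation]
  virisidito → virisidido   [intervocalic voicing]
  virisidido (rule 4 does not apply)
  virisidido → virisididu   [vowel merger]
  giving Orpane virisididu.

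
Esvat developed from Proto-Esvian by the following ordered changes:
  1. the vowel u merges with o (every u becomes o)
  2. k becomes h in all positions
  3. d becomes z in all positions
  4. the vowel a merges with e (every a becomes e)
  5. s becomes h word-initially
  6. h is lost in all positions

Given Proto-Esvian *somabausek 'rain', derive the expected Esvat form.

omebeose

Esvat: *somabausek
  somabausek → somabaosek   [vowel merger]
  somabaosek → somabaoseh   [unconditioned shift]
  somabaoseh (rule 3 does not apply)
  somabaoseh → somebeoseh   [vowel merger]
  somebeoseh → homebeoseh   [debuccalisation]
  homebeoseh → omebeose   [h-loss]
  giving Esvat omebeose.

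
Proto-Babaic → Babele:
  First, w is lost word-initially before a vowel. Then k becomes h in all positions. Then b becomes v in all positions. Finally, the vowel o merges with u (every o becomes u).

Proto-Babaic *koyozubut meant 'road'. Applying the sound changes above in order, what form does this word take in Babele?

Babele: *koyozubut > hoyozubut > hoyozuvut > huyuzuvut  (by unconditioned shift, unconditioned shift, vowel merger)

huyuzuvut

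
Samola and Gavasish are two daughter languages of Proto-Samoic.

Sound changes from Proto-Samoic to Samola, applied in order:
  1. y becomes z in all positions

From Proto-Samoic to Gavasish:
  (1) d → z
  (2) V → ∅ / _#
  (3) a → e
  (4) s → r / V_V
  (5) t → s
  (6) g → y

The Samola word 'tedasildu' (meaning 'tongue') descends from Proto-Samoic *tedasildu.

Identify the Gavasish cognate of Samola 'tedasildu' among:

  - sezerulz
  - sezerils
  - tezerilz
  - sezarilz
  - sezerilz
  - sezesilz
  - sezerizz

sezerilz

Gavasish: start from *tedasildu.
  rule 1 (unconditioned shift): tedasildu → tezasilzu
  rule 2 (apocope): tezasilzu → tezasilz
  rule 3 (vowel merger): tezasilz → tezesilz
  rule 4 (rhotacism): tezesilz → tezerilz
  rule 5 (unconditioned shift): tezerilz → sezerilz
  rule 6: no change — sezerilz
  ⇒ Gavasish sezerilz
Only 'sezerilz' matches the regular Gavasish development of *tedasildu.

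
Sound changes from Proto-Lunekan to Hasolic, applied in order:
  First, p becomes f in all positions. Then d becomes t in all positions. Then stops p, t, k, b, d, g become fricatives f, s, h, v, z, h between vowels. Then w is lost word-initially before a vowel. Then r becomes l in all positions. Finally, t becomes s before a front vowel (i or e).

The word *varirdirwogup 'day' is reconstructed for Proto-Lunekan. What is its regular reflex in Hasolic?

valilsilwohuf

Hasolic: *varirdirwogup > varirdirwoguf > varirtirwoguf > varirtirwohuf > valiltilwohuf > valilsilwohuf  (by unconditioned shift, unconditioned shift, intervocalic lenition, unconditioned shift, palatalisation)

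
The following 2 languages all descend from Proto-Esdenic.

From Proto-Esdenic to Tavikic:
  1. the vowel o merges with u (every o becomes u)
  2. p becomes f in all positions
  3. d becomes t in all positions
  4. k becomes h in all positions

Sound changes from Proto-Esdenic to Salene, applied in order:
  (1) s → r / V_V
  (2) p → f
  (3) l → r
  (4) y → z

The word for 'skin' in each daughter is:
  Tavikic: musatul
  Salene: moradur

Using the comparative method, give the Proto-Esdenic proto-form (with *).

*mosadul

Position 3: Tavikic has s, Salene has r. Tavikic preserves s here (none of its changes turn any other segment into s), so the proto-segment is *s.
Position 7: Tavikic has l, Salene has r. Tavikic preserves l here (none of its changes turn any other segment into l), so the proto-segment is *l.
Position 5: Tavikic has t, Salene has d. Salene preserves d here (none of its changes turn any other segment into d), so the proto-segment is *d.
This points to *mosadul. Verify forward in each daughter:
Tavikic: start from *mosadul.
  rule 1 (vowel merger): mosadul → musadul
  rule 2: no change — musadul
  rule 3 (unconditioned shift): musadul → musatul
  rule 4: no change — musatul
  ⇒ Tavikic musatul
Salene: *mosadul > moradul > moradur  (by rhotacism, unconditioned shift)
*mosadul is the unique common source.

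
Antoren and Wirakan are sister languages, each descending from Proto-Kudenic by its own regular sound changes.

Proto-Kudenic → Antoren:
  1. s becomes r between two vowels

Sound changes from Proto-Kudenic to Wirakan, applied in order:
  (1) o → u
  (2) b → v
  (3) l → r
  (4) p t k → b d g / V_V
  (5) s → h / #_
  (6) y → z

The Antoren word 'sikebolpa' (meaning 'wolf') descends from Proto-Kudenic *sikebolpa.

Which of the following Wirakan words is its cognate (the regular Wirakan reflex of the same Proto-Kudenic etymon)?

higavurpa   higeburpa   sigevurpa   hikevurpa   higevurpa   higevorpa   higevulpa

Wirakan: *sikebolpa > sikebulpa > sikevulpa > sikevurpa > sigevurpa > higevurpa  (by vowel merger, unconditioned shift, unconditioned shift, intervocalic voicing, debuccalisation)
Only 'higevurpa' matches the regular Wirakan development of *sikebolpa.

higevurpa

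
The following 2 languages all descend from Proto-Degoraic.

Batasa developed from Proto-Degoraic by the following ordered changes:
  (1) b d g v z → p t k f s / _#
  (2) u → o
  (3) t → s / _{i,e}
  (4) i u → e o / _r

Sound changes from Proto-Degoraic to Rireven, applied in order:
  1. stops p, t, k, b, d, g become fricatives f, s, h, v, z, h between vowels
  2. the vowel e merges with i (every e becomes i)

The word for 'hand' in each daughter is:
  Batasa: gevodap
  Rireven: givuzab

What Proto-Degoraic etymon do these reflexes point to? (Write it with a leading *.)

Position 2: Batasa has e, Rireven has i. Taking the neighbouring segments as reconstructed: Batasa e can only go back to *e; Rireven i could go back to *e or *i — the one source consistent with every daughter is *e.
Position 4: Batasa has o, Rireven has u. Rireven preserves u here (none of its changes turn any other segment into u), so the proto-segment is *u.
Verify the candidate proto-form against each daughter:
Batasa: *gevudab
  gevudab → gevudap   [final devoicing]
  gevudap → gevodap   [vowel merger]
  gevodap (rule 3 does not apply)
  gevodap (rule 4 does not apply)
  giving Batasa gevodap.
Rireven: start from *gevudab.
  rule 1 (intervocalic lenition): gevudab → gevuzab
  rule 2 (vowel merger): gevuzab → givuzab
  ⇒ Rireven givuzab
No other proto-form is consistent with every reflex, so the reconstruction is *gevudab.

*gevudab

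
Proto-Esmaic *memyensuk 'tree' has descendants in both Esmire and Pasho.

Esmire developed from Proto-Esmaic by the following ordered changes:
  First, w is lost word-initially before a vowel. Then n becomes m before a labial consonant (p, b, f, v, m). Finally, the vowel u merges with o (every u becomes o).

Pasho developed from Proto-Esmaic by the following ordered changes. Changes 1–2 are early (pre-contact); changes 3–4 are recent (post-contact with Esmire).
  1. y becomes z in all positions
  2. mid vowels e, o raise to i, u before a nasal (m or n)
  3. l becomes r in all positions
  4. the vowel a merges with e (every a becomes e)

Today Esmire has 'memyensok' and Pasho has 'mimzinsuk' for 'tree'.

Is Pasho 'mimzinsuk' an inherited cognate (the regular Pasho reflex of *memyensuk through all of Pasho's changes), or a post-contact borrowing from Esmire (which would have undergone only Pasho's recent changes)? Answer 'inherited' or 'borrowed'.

inherited

If inherited, *memyensuk would pass through all of Pasho's changes:
Pasho: start from *memyensuk.
  rule 1 (unconditioned shift): memyensuk → memzensuk
  rule 2 (pre-nasal raising): memzensuk → mimzinsuk
  rule 3: no change — mimzinsuk
  rule 4: no change — mimzinsuk
  ⇒ Pasho mimzinsuk
If borrowed from Esmire 'memyensok' after the early changes, it would undergo only the recent ones:
  rule 3 (unconditioned shift): no change (memyensok)
  rule 4 (vowel merger): no change (memyensok)
  ⇒ as a loan: memyensok
Pasho 'mimzinsuk' matches the inherited outcome exactly, so it is an inherited cognate, not a loan.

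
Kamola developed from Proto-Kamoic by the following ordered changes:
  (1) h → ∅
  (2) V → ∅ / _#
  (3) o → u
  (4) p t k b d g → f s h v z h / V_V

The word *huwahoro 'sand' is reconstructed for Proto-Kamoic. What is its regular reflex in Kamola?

Kamola: *huwahoro > uwaoro > uwaor > uwaur  (by h-loss, apocope, vowel merger)

uwaur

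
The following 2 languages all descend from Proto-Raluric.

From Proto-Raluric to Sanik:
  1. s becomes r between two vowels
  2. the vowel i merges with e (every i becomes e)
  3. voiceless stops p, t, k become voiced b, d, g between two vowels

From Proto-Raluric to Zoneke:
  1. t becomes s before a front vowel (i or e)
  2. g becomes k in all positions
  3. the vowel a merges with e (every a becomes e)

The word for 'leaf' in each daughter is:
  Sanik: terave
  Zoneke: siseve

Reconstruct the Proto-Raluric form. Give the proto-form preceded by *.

*tisave

Position 1: Sanik has t, Zoneke has s. Sanik preserves t here (none of its changes turn any other segment into t), so the proto-segment is *t.
Position 2: Sanik has e, Zoneke has i. Zoneke preserves i here (none of its changes turn any other segment into i), so the proto-segment is *i.
Verify the candidate proto-form against each daughter:
Sanik: *tisave
  tisave → tirave   [rhotacism]
  tirave → terave   [vowel merger]
  terave (rule 3 does not apply)
  giving Sanik terave.
Zoneke: *tisave > sisave > siseve  (by palatalisation, vowel merger)
*tisave is the unique common source.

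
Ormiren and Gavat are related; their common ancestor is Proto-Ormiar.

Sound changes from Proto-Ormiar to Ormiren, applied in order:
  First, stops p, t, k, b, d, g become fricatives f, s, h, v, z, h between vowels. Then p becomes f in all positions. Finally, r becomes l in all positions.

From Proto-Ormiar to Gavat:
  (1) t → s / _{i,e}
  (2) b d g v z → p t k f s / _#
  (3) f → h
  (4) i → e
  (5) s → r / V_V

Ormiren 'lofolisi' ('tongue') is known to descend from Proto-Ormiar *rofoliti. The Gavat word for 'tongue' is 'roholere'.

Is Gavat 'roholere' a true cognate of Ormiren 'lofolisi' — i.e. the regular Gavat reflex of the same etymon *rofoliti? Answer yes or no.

Derive the expected Gavat reflex of *rofoliti:
Gavat: *rofoliti > rofolisi > roholisi > roholese > roholere  (by palatalisation, unconditioned shift, vowel merger, rhotacism)
Gavat 'roholere' matches the regular reflex exactly, so the pair is cognate.

yes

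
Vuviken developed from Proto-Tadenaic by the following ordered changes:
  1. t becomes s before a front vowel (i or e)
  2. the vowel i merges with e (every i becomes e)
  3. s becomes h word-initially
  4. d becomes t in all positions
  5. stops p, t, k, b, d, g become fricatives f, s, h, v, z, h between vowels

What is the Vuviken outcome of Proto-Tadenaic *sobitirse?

hoveserse

Vuviken: *sobitirse > sobisirse > sobeserse > hobeserse > hoveserse  (by palatalisation, vowel merger, debuccalisation, intervocalic lenition)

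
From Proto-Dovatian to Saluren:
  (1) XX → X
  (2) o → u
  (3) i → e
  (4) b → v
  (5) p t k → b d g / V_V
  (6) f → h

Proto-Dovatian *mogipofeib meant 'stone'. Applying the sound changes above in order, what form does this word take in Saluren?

mugebuheev

Saluren: *mogipofeib
  mogipofeib (rule 1 does not apply)
  mogipofeib → mugipufeib   [vowel merger]
  mugipufeib → mugepufeeb   [vowel merger]
  mugepufeeb → mugepufeev   [unconditioned shift]
  mugepufeev → mugebufeev   [intervocalic voicing]
  mugebufeev → mugebuheev   [unconditioned shift]
  giving Saluren mugebuheev.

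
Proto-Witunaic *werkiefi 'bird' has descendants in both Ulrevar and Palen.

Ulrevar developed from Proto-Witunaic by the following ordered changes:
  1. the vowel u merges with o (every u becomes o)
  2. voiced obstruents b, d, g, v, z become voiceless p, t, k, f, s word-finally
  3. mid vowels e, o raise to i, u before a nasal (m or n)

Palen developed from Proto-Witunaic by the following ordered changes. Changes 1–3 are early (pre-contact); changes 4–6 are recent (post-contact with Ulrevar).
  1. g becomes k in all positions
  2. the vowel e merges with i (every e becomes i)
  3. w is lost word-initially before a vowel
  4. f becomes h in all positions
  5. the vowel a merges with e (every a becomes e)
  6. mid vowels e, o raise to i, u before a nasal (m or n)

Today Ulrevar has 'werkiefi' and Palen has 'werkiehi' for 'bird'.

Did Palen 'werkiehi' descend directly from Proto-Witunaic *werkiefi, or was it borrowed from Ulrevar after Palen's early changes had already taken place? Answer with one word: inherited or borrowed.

borrowed

If inherited, *werkiefi would pass through all of Palen's changes:
Palen: *werkiefi
  werkiefi (rule 1 does not apply)
  werkiefi → wirkiifi   [vowel merger]
  wirkiifi → irkiifi   [glide loss]
  irkiifi → irkiihi   [unconditioned shift]
  irkiihi (rule 5 does not apply)
  irkiihi (rule 6 does not apply)
  giving Palen irkiihi.
If borrowed from Ulrevar 'werkiefi' after the early changes, it would undergo only the recent ones:
  rule 4 (unconditioned shift): werkiefi → werkiehi
  rule 5 (vowel merger): no change (werkiehi)
  rule 6 (pre-nasal raising): no change (werkiehi)
  ⇒ as a loan: werkiehi
Palen 'werkiehi' matches the loan outcome 'werkiehi', not the inherited 'irkiihi' — it skipped the early Palen changes, so it was borrowed from Ulrevar.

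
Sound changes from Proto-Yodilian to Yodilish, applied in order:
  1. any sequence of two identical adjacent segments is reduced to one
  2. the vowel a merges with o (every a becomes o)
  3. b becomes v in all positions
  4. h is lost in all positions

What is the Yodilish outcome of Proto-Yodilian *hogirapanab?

ogiroponov

Yodilish: *hogirapanab
  hogirapanab (rule 1 does not apply)
  hogirapanab → hogiroponob   [vowel merger]
  hogiroponob → hogiroponov   [unconditioned shift]
  hogiroponov → ogiroponov   [h-loss]
  giving Yodilish ogiroponov.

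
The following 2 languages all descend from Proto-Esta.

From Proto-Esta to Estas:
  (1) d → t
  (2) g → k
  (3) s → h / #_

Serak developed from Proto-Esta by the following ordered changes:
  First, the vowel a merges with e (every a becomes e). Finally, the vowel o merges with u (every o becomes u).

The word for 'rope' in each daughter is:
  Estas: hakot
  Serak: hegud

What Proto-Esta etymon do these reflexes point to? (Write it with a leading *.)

*hagod

Position 5: Estas has t, Serak has d. Serak preserves d here (none of its changes turn any other segment into d), so the proto-segment is *d.
Position 2: Estas has a, Serak has e. Estas preserves a here (none of its changes turn any other segment into a), so the proto-segment is *a.
This points to *hagod. Verify forward in each daughter:
Estas: start from *hagod.
  rule 1 (unconditioned shift): hagod → hagot
  rule 2 (unconditioned shift): hagot → hakot
  rule 3: no change — hakot
  ⇒ Estas hakot
Serak: *hagod > hegod > hegud  (by vowel merger, vowel merger)
Only *hagod yields all of Estas hakot, Serak hegud.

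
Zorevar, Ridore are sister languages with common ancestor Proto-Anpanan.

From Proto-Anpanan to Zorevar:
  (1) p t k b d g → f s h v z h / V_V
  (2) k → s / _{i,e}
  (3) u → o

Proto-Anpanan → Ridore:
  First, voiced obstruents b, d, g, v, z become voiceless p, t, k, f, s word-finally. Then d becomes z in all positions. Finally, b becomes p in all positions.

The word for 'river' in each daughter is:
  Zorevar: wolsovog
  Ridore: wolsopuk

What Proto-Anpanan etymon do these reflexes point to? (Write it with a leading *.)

*wolsobug

Position 7: Zorevar has o, Ridore has u. Ridore preserves u here (none of its changes turn any other segment into u), so the proto-segment is *u.
Position 6: Zorevar has v, Ridore has p. Taking the neighbouring segments as reconstructed: Zorevar v could go back to *b or *v; Ridore p could go back to *p or *b — the one source consistent with every daughter is *b.
This points to *wolsobug. Verify forward in each daughter:
Zorevar: *wolsobug > wolsovug > wolsovog  (by intervocalic lenition, vowel merger)
Ridore: *wolsobug > wolsobuk > wolsopuk  (by final devoicing, unconditioned shift)
*wolsobug is the unique common source.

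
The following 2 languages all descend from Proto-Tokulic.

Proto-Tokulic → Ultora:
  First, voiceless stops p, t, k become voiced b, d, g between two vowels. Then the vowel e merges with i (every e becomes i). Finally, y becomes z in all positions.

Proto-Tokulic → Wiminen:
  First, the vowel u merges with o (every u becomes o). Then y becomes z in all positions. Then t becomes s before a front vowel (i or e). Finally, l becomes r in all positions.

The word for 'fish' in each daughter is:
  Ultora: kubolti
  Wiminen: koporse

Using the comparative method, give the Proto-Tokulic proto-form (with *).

Position 2: Ultora has u, Wiminen has o. Ultora preserves u here (none of its changes turn any other segment into u), so the proto-segment is *u.
Position 5: Ultora has l, Wiminen has r. Ultora preserves l here (none of its changes turn any other segment into l), so the proto-segment is *l.
Continuing position by position gives *kupolte; check it forward:
Ultora: start from *kupolte.
  rule 1 (intervocalic voicing): kupolte → kubolte
  rule 2 (vowel merger): kubolte → kubolti
  rule 3: no change — kubolti
  ⇒ Ultora kubolti
Wiminen: start from *kupolte.
  rule 1 (vowel merger): kupolte → kopolte
  rule 2: no change — kopolte
  rule 3 (palatalisation): kopolte → kopolse
  rule 4 (unconditioned shift): kopolse → koporse
  ⇒ Wiminen koporse
No other proto-form is consistent with every reflex, so the reconstruction is *kupolte.

*kupolte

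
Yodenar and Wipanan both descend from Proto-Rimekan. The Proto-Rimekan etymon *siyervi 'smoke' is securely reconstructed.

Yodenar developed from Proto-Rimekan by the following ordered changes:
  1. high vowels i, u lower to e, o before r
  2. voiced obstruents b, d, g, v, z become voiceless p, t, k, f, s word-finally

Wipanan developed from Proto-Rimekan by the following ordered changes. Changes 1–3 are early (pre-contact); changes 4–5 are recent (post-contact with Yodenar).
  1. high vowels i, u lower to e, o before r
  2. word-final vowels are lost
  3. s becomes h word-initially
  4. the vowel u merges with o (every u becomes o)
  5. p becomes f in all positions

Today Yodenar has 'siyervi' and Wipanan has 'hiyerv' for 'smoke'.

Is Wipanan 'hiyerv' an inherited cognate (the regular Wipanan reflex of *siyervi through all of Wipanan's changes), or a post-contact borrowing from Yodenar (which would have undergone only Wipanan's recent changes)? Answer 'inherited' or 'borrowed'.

inherited

If inherited, *siyervi would pass through all of Wipanan's changes:
Wipanan: *siyervi
  siyervi (rule 1 does not apply)
  siyervi → siyerv   [apocope]
  siyerv → hiyerv   [debuccalisation]
  hiyerv (rule 4 does not apply)
  hiyerv (rule 5 does not apply)
  giving Wipanan hiyerv.
If borrowed from Yodenar 'siyervi' after the early changes, it would undergo only the recent ones:
  rule 4 (vowel merger): no change (siyervi)
  rule 5 (unconditioned shift): no change (siyervi)
  ⇒ as a loan: siyervi
Wipanan 'hiyerv' matches the inherited outcome exactly, so it is an inherited cognate, not a loan.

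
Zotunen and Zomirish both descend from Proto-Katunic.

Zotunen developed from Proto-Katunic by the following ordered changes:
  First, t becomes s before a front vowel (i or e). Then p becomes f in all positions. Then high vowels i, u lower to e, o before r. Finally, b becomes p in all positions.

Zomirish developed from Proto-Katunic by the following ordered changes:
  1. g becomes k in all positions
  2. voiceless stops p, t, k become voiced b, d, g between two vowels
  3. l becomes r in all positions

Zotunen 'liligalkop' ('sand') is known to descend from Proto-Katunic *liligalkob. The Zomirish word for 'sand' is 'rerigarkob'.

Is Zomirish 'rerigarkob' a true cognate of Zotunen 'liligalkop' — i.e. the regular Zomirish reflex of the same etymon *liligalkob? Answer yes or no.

Derive the expected Zomirish reflex of *liligalkob:
Zomirish: start from *liligalkob.
  rule 1 (unconditioned shift): liligalkob → lilikalkob
  rule 2 (intervocalic voicing): lilikalkob → liligalkob
  rule 3 (unconditioned shift): liligalkob → ririgarkob
  ⇒ Zomirish ririgarkob
The regular Zomirish reflex would be 'ririgarkob', but the attested form is 'rerigarkob'. The correspondence is irregular, so they are not cognates (the Zomirish form has a different source).

no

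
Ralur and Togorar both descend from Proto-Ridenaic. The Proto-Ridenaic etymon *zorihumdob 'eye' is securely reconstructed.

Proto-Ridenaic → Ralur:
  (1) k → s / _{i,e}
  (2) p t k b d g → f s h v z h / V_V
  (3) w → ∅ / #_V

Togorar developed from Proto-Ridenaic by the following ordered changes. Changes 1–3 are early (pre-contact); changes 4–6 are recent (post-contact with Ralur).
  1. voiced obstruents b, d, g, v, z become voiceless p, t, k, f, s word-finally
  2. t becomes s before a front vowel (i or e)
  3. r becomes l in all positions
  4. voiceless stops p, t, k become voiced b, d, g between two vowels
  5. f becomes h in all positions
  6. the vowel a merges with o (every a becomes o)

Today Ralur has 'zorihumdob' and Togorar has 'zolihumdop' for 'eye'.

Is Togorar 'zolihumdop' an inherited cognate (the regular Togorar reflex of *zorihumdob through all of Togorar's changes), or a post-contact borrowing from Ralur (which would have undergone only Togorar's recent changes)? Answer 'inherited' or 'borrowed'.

inherited

If inherited, *zorihumdob would pass through all of Togorar's changes:
Togorar: *zorihumdob
  zorihumdob → zorihumdop   [final devoicing]
  zorihumdop (rule 2 does not apply)
  zorihumdop → zolihumdop   [unconditioned shift]
  zolihumdop (rule 4 does not apply)
  zolihumdop (rule 5 does not apply)
  zolihumdop (rule 6 does not apply)
  giving Togorar zolihumdop.
If borrowed from Ralur 'zorihumdob' after the early changes, it would undergo only the recent ones:
  rule 4 (intervocalic voicing): no change (zorihumdob)
  rule 5 (unconditioned shift): no change (zorihumdob)
  rule 6 (vowel merger): no change (zorihumdob)
  ⇒ as a loan: zorihumdob
Togorar 'zolihumdop' matches the inherited outcome exactly, so it is an inherited cognate, not a loan.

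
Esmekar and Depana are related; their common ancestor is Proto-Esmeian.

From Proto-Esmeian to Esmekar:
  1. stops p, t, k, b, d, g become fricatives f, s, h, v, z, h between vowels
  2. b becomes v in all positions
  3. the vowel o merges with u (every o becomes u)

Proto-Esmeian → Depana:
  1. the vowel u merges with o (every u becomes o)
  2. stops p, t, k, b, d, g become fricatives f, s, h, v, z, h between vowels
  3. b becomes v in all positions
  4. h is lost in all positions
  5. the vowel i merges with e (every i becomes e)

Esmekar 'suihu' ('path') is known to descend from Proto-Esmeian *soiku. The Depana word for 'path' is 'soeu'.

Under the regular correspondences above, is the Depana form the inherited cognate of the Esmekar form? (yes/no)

no

Derive the expected Depana reflex of *soiku:
Depana: *soiku > soiko > soiho > soio > soeo  (by vowel merger, intervocalic lenition, h-loss, vowel merger)
The regular Depana reflex would be 'soeo', but the attested form is 'soeu'. The correspondence is irregular, so they are not cognates (the Depana form has a different source).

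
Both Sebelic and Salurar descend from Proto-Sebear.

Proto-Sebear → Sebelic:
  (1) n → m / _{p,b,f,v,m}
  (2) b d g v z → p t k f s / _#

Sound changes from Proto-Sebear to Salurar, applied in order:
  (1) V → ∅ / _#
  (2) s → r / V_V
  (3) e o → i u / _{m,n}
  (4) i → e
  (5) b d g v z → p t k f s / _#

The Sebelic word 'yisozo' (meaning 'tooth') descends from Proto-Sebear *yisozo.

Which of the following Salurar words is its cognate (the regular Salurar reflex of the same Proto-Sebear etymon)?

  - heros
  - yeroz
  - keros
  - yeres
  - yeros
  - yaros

Salurar: start from *yisozo.
  rule 1 (apocope): yisozo → yisoz
  rule 2 (rhotacism): yisoz → yiroz
  rule 3: no change — yiroz
  rule 4 (vowel merger): yiroz → yeroz
  rule 5 (final devoicing): yeroz → yeros
  ⇒ Salurar yeros
Only 'yeros' matches the regular Salurar development of *yisozo.

yeros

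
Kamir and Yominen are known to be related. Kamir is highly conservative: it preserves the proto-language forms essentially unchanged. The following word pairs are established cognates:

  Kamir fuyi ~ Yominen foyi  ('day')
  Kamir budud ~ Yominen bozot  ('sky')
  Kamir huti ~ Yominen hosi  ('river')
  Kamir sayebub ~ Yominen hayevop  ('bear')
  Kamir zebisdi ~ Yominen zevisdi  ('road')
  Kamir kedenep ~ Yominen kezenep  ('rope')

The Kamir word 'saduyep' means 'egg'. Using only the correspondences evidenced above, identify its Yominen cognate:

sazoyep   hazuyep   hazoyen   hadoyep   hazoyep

sayebub ~ hayevop — Kamir s corresponds to Yominen h word-initially before a back vowel.
budud ~ bozot — Kamir d corresponds to Yominen z between vowels (before a back vowel).
fuyi ~ foyi, budud ~ bozot — Kamir u corresponds to Yominen o after a consonant, before a consonant other than r, m, n, p, b, f, v.
Applying these to Kamir 'saduyep':
  saduyep → haduyep   (s→h word-initially before a back vowel)
  haduyep → hazuyep   (d→z between vowels (before a back vowel))
  hazuyep → hazoyep   (u→o after a consonant, before a consonant other than r, m, n, p, b, f, v)
So the Yominen cognate is 'hazoyep'.

hazoyep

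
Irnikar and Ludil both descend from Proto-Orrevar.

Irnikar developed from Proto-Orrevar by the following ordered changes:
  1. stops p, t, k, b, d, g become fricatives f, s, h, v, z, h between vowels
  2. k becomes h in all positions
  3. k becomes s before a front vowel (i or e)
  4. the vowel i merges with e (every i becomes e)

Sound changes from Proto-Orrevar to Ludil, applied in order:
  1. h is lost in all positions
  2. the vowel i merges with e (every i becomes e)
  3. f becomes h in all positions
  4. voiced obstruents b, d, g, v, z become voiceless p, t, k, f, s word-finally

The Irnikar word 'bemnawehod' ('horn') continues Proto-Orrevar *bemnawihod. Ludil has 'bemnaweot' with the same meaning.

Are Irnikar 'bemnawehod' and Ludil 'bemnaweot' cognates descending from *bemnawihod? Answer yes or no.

yes

Derive the expected Ludil reflex of *bemnawihod:
Ludil: *bemnawihod
  bemnawihod → bemnawiod   [h-loss]
  bemnawiod → bemnaweod   [vowel merger]
  bemnaweod (rule 3 does not apply)
  bemnaweod → bemnaweot   [final devoicing]
  giving Ludil bemnaweot.
Ludil 'bemnaweot' matches the regular reflex exactly, so the pair is cognate.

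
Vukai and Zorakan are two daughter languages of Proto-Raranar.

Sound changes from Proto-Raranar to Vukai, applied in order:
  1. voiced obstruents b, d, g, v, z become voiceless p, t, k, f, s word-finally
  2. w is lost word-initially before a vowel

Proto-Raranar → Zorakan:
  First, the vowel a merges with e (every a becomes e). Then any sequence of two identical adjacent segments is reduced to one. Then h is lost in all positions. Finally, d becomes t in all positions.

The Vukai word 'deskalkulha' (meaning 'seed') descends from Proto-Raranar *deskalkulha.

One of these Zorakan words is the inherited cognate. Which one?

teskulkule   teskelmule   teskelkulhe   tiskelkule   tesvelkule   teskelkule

Zorakan: *deskalkulha
  deskalkulha → deskelkulhe   [vowel merger]
  deskelkulhe (rule 2 does not apply)
  deskelkulhe → deskelkule   [h-loss]
  deskelkule → teskelkule   [unconditioned shift]
  giving Zorakan teskelkule.
The other candidates each miss or misapply at least one Zorakan change.

teskelkule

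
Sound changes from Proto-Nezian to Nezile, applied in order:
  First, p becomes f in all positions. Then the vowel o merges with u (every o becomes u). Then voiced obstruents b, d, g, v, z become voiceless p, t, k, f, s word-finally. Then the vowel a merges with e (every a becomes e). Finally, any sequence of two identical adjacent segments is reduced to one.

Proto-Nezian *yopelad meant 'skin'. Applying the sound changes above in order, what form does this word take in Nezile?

Nezile: *yopelad
  yopelad → yofelad   [unconditioned shift]
  yofelad → yufelad   [vowel merger]
  yufelad → yufelat   [final devoicing]
  yufelat → yufelet   [vowel merger]
  yufelet (rule 5 does not apply)
  giving Nezile yufelet.

yufelet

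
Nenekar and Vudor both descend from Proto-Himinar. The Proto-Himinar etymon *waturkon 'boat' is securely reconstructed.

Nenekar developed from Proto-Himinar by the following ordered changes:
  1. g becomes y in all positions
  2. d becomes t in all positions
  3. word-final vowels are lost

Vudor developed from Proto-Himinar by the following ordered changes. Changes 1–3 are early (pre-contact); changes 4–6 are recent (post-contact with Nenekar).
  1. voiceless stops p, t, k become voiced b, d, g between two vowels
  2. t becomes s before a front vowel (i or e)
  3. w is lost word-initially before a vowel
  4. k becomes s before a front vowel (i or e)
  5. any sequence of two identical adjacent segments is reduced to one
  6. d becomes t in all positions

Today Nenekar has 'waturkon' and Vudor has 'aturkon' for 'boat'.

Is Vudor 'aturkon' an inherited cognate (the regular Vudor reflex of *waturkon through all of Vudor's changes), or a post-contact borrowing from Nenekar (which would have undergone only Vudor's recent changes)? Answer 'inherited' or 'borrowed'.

inherited

If inherited, *waturkon would pass through all of Vudor's changes:
Vudor: *waturkon
  waturkon → wadurkon   [intervocalic voicing]
  wadurkon (rule 2 does not apply)
  wadurkon → adurkon   [glide loss]
  adurkon (rule 4 does not apply)
  adurkon (rule 5 does not apply)
  adurkon → aturkon   [unconditioned shift]
  giving Vudor aturkon.
If borrowed from Nenekar 'waturkon' after the early changes, it would undergo only the recent ones:
  rule 4 (palatalisation): no change (waturkon)
  rule 5 (degemination): no change (waturkon)
  rule 6 (unconditioned shift): no change (waturkon)
  ⇒ as a loan: waturkon
Vudor 'aturkon' matches the inherited outcome exactly, so it is an inherited cognate, not a loan.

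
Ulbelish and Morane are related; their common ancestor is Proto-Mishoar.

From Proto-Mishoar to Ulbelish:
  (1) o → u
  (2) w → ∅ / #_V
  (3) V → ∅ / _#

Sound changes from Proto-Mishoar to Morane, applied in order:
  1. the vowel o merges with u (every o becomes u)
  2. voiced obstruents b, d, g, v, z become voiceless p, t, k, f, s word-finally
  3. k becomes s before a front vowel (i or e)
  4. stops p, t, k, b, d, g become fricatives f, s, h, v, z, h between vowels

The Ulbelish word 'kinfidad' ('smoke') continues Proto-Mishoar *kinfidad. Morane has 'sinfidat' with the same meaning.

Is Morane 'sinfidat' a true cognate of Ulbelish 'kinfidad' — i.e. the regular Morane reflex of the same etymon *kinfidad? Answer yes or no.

no

Derive the expected Morane reflex of *kinfidad:
Morane: *kinfidad > kinfidat > sinfidat > sinfizat  (by final devoicing, palatalisation, intervocalic lenition)
The regular Morane reflex would be 'sinfizat', but the attested form is 'sinfidat'. The correspondence is irregular, so they are not cognates (the Morane form has a different source).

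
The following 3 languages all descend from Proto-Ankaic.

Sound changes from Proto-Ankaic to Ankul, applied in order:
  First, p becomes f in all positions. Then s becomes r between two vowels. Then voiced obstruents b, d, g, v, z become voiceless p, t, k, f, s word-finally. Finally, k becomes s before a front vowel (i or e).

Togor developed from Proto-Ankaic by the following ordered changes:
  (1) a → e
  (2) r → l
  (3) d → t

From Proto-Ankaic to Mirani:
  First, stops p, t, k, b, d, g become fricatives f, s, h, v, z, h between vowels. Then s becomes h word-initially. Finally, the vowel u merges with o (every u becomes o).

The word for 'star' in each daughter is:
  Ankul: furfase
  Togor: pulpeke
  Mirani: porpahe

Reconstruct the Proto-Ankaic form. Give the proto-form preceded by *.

*purpake

Position 4: Ankul has f, Togor has p, Mirani has p. Togor preserves p here (none of its changes turn any other segment into p), so the proto-segment is *p.
Position 1: Ankul has f, Togor has p, Mirani has p. Togor preserves p here (none of its changes turn any other segment into p), so the proto-segment is *p.
Verify the candidate proto-form against each daughter:
Ankul: *purpake > furfake > furfase  (by unconditioned shift, palatalisation)
Togor: *purpake > purpeke > pulpeke  (by vowel merger, unconditioned shift)
Mirani: start from *purpake.
  rule 1 (intervocalic lenition): purpake → purpahe
  rule 2: no change — purpahe
  rule 3 (vowel merger): purpahe → porpahe
  ⇒ Mirani porpahe
Only *purpake yields all of Ankul furfase, Togor pulpeke, Mirani porpahe.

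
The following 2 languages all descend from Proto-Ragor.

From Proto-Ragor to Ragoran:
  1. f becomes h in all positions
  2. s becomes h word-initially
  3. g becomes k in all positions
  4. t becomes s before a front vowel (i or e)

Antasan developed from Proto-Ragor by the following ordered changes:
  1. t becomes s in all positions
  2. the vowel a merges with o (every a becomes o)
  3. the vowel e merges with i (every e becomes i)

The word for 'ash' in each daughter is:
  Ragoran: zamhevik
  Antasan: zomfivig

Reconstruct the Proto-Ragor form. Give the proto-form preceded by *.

*zamfevig

Position 8: Ragoran has k, Antasan has g. Antasan preserves g here (none of its changes turn any other segment into g), so the proto-segment is *g.
Position 5: Ragoran has e, Antasan has i. Ragoran preserves e here (none of its changes turn any other segment into e), so the proto-segment is *e.
Position 2: Ragoran has a, Antasan has o. Ragoran preserves a here (none of its changes turn any other segment into a), so the proto-segment is *a.
This points to *zamfevig. Verify forward in each daughter:
Ragoran: *zamfevig > zamhevig > zamhevik  (by unconditioned shift, unconditioned shift)
Antasan: *zamfevig
  zamfevig (rule 1 does not apply)
  zamfevig → zomfevig   [vowel merger]
  zomfevig → zomfivig   [vowel merger]
  giving Antasan zomfivig.
*zamfevig is the unique common source.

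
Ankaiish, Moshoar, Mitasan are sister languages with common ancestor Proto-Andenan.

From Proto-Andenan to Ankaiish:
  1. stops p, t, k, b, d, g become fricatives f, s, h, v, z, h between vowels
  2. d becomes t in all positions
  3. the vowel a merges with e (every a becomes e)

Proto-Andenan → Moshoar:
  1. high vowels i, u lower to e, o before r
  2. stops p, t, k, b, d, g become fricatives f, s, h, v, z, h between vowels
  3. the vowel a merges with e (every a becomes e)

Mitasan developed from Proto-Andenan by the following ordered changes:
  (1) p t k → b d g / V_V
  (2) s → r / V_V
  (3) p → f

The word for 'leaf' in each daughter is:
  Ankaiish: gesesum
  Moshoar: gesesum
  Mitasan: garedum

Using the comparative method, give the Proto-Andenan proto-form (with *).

*gasetum

Position 3: Ankaiish has s, Moshoar has s, Mitasan has r. Taking the neighbouring segments as reconstructed: Ankaiish s could go back to *t or *s; Moshoar s could go back to *t or *s; Mitasan r could go back to *s or *r — the one source consistent with every daughter is *s.
Position 5: Ankaiish has s, Moshoar has s, Mitasan has d. Taking the neighbouring segments as reconstructed: Ankaiish s could go back to *t or *s; Moshoar s could go back to *t or *s; Mitasan d could go back to *t or *d — the one source consistent with every daughter is *t.
This points to *gasetum. Verify forward in each daughter:
Ankaiish: start from *gasetum.
  rule 1 (intervocalic lenition): gasetum → gasesum
  rule 2: no change — gasesum
  rule 3 (vowel merger): gasesum → gesesum
  ⇒ Ankaiish gesesum
Moshoar: start from *gasetum.
  rule 1: no change — gasetum
  rule 2 (intervocalic lenition): gasetum → gasesum
  rule 3 (vowel merger): gasesum → gesesum
  ⇒ Moshoar gesesum
Mitasan: *gasetum > gasedum > garedum  (by intervocalic voicing, rhotacism)
Only *gasetum yields all of Ankaiish gesesum, Moshoar gesesum, Mitasan garedum.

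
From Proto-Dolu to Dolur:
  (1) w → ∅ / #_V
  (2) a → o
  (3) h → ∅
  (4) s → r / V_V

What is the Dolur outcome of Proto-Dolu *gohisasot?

goirorot

Dolur: start from *gohisasot.
  rule 1: no change — gohisasot
  rule 2 (vowel merger): gohisasot → gohisosot
  rule 3 (h-loss): gohisosot → goisosot
  rule 4 (rhotacism): goisosot → goirorot
  ⇒ Dolur goirorot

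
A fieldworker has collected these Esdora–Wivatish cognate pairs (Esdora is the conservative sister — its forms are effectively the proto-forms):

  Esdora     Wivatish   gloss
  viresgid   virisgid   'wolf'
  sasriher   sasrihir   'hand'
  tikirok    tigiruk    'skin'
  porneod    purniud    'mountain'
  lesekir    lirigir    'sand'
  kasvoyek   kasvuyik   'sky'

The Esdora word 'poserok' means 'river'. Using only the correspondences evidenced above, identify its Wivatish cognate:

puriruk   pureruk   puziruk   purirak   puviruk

tikirok ~ tigiruk, kasvoyek ~ kasvuyik — Esdora o corresponds to Wivatish u after a consonant, before a consonant other than r, m, n, p, b, f, v.
lesekir ~ lirigir — Esdora s corresponds to Wivatish r between vowels (before a front vowel).
sasriher ~ sasrihir — Esdora e corresponds to Wivatish i after a consonant, before r.
Applying these to Esdora 'poserok':
  poserok → puserok   (o→u after a consonant, before a consonant other than r, m, n, p, b, f, v)
  puserok → purerok   (s→r between vowels (before a front vowel))
  purerok → purirok   (e→i after a consonant, before r)
  purirok → puriruk   (o→u after a consonant, before a consonant other than r, m, n, p, b, f, v)
So the Wivatish cognate is 'puriruk'.

puriruk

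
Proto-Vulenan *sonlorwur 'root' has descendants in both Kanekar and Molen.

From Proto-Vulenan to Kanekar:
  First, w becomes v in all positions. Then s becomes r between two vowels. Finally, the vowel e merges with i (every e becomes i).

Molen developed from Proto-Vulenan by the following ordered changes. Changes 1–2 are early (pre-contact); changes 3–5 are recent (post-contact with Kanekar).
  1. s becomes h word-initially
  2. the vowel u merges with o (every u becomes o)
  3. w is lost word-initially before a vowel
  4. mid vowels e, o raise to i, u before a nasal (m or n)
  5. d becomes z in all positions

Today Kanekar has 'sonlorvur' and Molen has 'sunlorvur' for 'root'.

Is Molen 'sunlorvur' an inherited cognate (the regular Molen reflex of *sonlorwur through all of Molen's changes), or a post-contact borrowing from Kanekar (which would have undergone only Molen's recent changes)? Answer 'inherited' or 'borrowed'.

borrowed

If inherited, *sonlorwur would pass through all of Molen's changes:
Molen: *sonlorwur
  sonlorwur → honlorwur   [debuccalisation]
  honlorwur → honlorwor   [vowel merger]
  honlorwor (rule 3 does not apply)
  honlorwor → hunlorwor   [pre-nasal raising]
  hunlorwor (rule 5 does not apply)
  giving Molen hunlorwor.
If borrowed from Kanekar 'sonlorvur' after the early changes, it would undergo only the recent ones:
  rule 3 (glide loss): no change (sonlorvur)
  rule 4 (pre-nasal raising): sonlorvur → sunlorvur
  rule 5 (unconditioned shift): no change (sunlorvur)
  ⇒ as a loan: sunlorvur
Molen 'sunlorvur' matches the loan outcome 'sunlorvur', not the inherited 'hunlorwor' — it skipped the early Molen changes, so it was borrowed from Kanekar.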